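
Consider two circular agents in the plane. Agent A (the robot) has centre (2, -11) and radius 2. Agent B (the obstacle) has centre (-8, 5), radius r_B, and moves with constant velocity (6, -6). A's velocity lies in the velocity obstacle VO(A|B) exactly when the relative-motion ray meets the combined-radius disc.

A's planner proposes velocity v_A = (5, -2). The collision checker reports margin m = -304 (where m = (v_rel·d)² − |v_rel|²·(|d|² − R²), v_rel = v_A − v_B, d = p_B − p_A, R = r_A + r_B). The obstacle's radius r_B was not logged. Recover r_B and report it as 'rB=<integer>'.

m = -304
d = (-10, 16);  v_rel = (-1, 4),  |v_rel|² = 17
v_rel×d = (-1)·(16) − (4)·(-10) = 24
since m = R²·17 − 24²:  R² = (576 + -304) / 17 = 16
R = √16 = 4  ⇒  r_B = 4 − 2 = 2

rB=2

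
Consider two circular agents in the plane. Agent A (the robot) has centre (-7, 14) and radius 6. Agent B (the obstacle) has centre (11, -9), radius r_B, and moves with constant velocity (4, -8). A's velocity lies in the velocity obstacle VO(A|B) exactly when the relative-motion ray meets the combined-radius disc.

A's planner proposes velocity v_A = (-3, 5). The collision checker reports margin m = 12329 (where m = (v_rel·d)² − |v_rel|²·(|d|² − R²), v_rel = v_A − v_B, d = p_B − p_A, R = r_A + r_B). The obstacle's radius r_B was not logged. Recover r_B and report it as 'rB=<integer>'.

m = 12329
d = (18, -23);  v_rel = (-7, 13),  |v_rel|² = 218
v_rel×d = (-7)·(-23) − (13)·(18) = -73
since m = R²·218 − (-73)²:  R² = (5329 + 12329) / 218 = 81
R = √81 = 9  ⇒  r_B = 9 − 6 = 3

rB=3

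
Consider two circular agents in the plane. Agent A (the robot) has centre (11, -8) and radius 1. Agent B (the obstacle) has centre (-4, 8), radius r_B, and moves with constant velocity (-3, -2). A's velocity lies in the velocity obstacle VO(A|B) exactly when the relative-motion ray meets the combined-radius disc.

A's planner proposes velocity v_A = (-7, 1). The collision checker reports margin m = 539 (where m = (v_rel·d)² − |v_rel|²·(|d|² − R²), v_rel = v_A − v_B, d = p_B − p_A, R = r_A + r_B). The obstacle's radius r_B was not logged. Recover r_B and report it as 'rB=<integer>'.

m = 539
d = (-15, 16);  v_rel = (-4, 3),  |v_rel|² = 25
v_rel×d = (-4)·(16) − (3)·(-15) = -19
since m = R²·25 − (-19)²:  R² = (361 + 539) / 25 = 36
R = √36 = 6  ⇒  r_B = 6 − 1 = 5

rB=5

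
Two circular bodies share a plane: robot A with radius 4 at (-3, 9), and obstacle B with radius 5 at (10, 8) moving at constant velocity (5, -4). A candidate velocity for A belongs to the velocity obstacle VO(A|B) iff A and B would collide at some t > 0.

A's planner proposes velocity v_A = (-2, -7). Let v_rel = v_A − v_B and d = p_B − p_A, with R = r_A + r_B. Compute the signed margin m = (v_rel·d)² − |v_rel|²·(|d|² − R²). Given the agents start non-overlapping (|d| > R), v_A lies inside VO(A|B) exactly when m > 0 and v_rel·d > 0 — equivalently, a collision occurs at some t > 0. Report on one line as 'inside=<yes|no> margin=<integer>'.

d = (13, -1),  |d|² = 170;  R = 4+5 = 9,  c = 170−9² = 89
v_rel = (-7, -3),  |v_rel|² = 58;  v_rel·d = (-7)·(13) + (-3)·(-1) = -88
58·t² + 176·t + 89 = 0  ⇒  m = (-88)² − 58·89 = 2582
m = 2582 > 0,  v_rel·d = -88 < 0  ⇒  outside

inside=no margin=2582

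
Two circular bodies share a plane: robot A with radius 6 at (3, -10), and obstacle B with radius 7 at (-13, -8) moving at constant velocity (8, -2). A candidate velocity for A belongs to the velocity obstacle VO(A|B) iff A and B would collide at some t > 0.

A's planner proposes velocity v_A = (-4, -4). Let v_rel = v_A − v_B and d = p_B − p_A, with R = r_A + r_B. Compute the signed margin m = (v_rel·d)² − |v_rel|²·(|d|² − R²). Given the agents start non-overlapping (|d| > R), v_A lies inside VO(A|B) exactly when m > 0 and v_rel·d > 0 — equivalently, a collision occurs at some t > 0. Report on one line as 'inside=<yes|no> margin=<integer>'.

d = (-16, 2),  |d|² = 260;  R = 6+7 = 13,  c = 260−13² = 91
v_rel = (-12, -2),  |v_rel|² = 148;  v_rel·d = (-12)·(-16) + (-2)·(2) = 188
148·t² − 376·t + 91 = 0  ⇒  m = 188² − 148·91 = 21876
m = 21876 > 0,  v_rel·d = 188 > 0  ⇒  inside

inside=yes margin=21876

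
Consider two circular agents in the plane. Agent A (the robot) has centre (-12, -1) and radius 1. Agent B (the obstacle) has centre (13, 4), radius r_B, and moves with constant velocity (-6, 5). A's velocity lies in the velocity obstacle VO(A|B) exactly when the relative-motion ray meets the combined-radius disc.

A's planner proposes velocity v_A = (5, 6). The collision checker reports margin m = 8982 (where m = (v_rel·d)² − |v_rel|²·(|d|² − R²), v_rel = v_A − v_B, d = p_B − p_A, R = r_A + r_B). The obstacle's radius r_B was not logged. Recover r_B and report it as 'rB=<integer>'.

m = 8982
d = (25, 5);  v_rel = (11, 1),  |v_rel|² = 122
v_rel×d = (11)·(5) − (1)·(25) = 30
since m = R²·122 − 30²:  R² = (900 + 8982) / 122 = 81
R = √81 = 9  ⇒  r_B = 9 − 1 = 8

rB=8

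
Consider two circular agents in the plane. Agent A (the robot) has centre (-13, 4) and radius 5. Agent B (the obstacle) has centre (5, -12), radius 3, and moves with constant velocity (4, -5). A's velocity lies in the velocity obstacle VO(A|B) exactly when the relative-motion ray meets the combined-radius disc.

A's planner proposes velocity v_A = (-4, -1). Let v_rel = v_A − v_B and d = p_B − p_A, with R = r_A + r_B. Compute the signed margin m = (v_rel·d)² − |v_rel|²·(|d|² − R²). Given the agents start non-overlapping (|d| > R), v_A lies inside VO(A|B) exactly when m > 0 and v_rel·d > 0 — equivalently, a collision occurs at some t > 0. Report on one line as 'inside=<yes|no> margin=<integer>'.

d = (18, -16),  |d|² = 580;  R = 5+3 = 8,  c = 580−8² = 516
v_rel = (-8, 4),  |v_rel|² = 80;  v_rel·d = (-8)·(18) + (4)·(-16) = -208
80·t² + 416·t + 516 = 0  ⇒  m = (-208)² − 80·516 = 1984
m = 1984 > 0,  v_rel·d = -208 < 0  ⇒  outside

inside=no margin=1984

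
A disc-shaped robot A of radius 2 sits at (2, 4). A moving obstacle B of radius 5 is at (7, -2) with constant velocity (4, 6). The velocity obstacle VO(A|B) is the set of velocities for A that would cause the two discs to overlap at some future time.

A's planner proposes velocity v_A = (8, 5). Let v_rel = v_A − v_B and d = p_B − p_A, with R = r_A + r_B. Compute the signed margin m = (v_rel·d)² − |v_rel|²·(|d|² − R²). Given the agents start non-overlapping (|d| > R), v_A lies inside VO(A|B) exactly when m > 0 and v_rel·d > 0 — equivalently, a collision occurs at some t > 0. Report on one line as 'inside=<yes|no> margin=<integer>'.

d = (5, -6),  |d|² = 61;  R = 2+5 = 7,  c = 61−7² = 12
v_rel = (4, -1),  |v_rel|² = 17;  v_rel·d = (4)·(5) + (-1)·(-6) = 26
17·t² − 52·t + 12 = 0  ⇒  m = 26² − 17·12 = 472
m = 472 > 0,  v_rel·d = 26 > 0  ⇒  inside

inside=yes margin=472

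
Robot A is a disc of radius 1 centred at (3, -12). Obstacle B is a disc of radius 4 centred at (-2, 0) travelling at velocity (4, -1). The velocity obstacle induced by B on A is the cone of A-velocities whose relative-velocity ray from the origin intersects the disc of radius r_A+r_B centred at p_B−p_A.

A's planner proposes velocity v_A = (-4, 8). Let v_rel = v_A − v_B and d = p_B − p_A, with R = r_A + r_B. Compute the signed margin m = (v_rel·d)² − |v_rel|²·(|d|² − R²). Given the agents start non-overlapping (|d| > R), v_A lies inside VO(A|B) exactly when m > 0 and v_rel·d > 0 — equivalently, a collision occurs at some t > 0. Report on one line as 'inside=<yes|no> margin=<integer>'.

d = (-5, 12),  |d|² = 169;  R = 1+4 = 5,  c = 169−5² = 144
v_rel = (-8, 9),  |v_rel|² = 145;  v_rel·d = (-8)·(-5) + (9)·(12) = 148
145·t² − 296·t + 144 = 0  ⇒  m = 148² − 145·144 = 1024
m = 1024 > 0,  v_rel·d = 148 > 0  ⇒  inside

inside=yes margin=1024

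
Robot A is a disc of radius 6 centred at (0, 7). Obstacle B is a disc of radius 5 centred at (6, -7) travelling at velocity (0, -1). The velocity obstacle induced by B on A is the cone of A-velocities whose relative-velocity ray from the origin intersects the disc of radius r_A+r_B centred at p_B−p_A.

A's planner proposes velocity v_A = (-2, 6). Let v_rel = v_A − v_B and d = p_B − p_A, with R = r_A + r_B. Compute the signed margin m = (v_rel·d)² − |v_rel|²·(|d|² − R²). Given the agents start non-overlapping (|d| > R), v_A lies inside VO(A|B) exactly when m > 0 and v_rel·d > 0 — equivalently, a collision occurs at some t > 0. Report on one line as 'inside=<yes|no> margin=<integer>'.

d = (6, -14),  |d|² = 232;  R = 6+5 = 11,  c = 232−11² = 111
v_rel = (-2, 7),  |v_rel|² = 53;  v_rel·d = (-2)·(6) + (7)·(-14) = -110
53·t² + 220·t + 111 = 0  ⇒  m = (-110)² − 53·111 = 6217
m = 6217 > 0,  v_rel·d = -110 < 0  ⇒  outside

inside=no margin=6217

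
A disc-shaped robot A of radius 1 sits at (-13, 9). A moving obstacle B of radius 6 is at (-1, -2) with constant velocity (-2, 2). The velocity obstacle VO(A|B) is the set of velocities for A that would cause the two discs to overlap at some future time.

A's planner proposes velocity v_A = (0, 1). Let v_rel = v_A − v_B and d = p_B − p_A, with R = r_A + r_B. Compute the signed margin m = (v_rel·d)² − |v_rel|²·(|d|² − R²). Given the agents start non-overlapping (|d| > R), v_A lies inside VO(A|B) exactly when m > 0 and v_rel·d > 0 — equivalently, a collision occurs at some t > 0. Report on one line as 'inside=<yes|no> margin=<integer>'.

d = (12, -11),  |d|² = 265;  R = 1+6 = 7,  c = 265−7² = 216
v_rel = (2, -1),  |v_rel|² = 5;  v_rel·d = (2)·(12) + (-1)·(-11) = 35
5·t² − 70·t + 216 = 0  ⇒  m = 35² − 5·216 = 145
m = 145 > 0,  v_rel·d = 35 > 0  ⇒  inside

inside=yes margin=145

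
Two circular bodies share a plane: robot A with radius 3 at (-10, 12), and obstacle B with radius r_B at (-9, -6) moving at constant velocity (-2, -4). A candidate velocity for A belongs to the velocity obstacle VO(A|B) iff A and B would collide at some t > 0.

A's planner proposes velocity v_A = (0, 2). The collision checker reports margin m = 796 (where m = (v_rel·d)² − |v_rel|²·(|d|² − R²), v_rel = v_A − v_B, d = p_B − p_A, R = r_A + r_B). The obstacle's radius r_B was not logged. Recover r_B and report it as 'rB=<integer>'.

m = 796
d = (1, -18);  v_rel = (2, 6),  |v_rel|² = 40
v_rel×d = (2)·(-18) − (6)·(1) = -42
since m = R²·40 − (-42)²:  R² = (1764 + 796) / 40 = 64
R = √64 = 8  ⇒  r_B = 8 − 3 = 5

rB=5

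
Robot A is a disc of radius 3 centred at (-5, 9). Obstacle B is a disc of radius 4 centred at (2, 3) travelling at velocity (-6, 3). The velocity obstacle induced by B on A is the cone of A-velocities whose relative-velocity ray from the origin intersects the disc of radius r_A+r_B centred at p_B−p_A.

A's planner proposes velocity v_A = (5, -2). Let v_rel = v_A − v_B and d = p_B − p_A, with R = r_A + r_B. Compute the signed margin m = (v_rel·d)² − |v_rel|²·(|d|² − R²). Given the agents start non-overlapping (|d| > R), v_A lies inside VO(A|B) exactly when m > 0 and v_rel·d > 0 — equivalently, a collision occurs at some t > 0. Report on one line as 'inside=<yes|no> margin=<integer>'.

d = (7, -6),  |d|² = 85;  R = 3+4 = 7,  c = 85−7² = 36
v_rel = (11, -5),  |v_rel|² = 146;  v_rel·d = (11)·(7) + (-5)·(-6) = 107
146·t² − 214·t + 36 = 0  ⇒  m = 107² − 146·36 = 6193
m = 6193 > 0,  v_rel·d = 107 > 0  ⇒  inside

inside=yes margin=6193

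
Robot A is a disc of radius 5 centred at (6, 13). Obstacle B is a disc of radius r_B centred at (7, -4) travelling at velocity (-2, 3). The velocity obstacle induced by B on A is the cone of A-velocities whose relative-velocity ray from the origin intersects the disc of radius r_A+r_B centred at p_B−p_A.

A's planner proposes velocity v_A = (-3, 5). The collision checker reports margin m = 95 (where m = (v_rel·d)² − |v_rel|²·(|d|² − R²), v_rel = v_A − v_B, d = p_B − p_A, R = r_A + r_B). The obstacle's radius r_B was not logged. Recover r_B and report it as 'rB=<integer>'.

m = 95
d = (1, -17);  v_rel = (-1, 2),  |v_rel|² = 5
v_rel×d = (-1)·(-17) − (2)·(1) = 15
since m = R²·5 − 15²:  R² = (225 + 95) / 5 = 64
R = √64 = 8  ⇒  r_B = 8 − 5 = 3

rB=3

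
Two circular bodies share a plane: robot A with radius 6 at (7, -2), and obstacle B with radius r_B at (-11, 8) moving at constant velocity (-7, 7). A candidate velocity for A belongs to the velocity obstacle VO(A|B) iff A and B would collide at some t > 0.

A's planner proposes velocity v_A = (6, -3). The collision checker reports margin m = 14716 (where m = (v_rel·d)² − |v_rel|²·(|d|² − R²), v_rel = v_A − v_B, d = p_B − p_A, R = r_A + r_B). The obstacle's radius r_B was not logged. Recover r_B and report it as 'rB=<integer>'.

m = 14716
d = (-18, 10);  v_rel = (13, -10),  |v_rel|² = 269
v_rel×d = (13)·(10) − (-10)·(-18) = -50
since m = R²·269 − (-50)²:  R² = (2500 + 14716) / 269 = 64
R = √64 = 8  ⇒  r_B = 8 − 6 = 2

rB=2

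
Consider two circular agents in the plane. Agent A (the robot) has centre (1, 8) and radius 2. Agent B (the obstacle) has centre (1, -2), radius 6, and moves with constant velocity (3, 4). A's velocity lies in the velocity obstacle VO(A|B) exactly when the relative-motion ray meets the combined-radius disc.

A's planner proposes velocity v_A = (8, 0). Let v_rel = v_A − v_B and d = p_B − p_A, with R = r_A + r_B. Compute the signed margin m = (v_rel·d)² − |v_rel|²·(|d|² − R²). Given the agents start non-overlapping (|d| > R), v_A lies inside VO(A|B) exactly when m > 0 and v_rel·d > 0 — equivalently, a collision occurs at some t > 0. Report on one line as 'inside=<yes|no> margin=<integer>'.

d = (0, -10),  |d|² = 100;  R = 2+6 = 8,  c = 100−8² = 36
v_rel = (5, -4),  |v_rel|² = 41;  v_rel·d = (5)·(0) + (-4)·(-10) = 40
41·t² − 80·t + 36 = 0  ⇒  m = 40² − 41·36 = 124
m = 124 > 0,  v_rel·d = 40 > 0  ⇒  inside

inside=yes margin=124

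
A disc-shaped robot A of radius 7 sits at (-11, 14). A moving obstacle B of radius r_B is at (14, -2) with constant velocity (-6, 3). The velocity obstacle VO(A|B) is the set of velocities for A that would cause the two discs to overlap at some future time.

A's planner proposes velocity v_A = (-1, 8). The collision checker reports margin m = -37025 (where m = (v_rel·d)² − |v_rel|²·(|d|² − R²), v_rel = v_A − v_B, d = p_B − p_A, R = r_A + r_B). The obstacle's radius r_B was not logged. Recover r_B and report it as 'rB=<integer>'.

m = -37025
d = (25, -16);  v_rel = (5, 5),  |v_rel|² = 50
v_rel×d = (5)·(-16) − (5)·(25) = -205
since m = R²·50 − (-205)²:  R² = (42025 + -37025) / 50 = 100
R = √100 = 10  ⇒  r_B = 10 − 7 = 3

rB=3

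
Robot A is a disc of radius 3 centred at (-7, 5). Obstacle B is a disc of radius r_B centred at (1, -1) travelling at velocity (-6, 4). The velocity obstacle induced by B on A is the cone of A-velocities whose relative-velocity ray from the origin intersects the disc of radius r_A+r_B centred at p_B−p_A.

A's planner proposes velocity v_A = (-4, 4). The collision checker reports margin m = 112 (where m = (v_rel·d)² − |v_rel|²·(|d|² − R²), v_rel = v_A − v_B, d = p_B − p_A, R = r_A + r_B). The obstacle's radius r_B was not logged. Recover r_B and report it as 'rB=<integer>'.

m = 112
d = (8, -6);  v_rel = (2, 0),  |v_rel|² = 4
v_rel×d = (2)·(-6) − (0)·(8) = -12
since m = R²·4 − (-12)²:  R² = (144 + 112) / 4 = 64
R = √64 = 8  ⇒  r_B = 8 − 3 = 5

rB=5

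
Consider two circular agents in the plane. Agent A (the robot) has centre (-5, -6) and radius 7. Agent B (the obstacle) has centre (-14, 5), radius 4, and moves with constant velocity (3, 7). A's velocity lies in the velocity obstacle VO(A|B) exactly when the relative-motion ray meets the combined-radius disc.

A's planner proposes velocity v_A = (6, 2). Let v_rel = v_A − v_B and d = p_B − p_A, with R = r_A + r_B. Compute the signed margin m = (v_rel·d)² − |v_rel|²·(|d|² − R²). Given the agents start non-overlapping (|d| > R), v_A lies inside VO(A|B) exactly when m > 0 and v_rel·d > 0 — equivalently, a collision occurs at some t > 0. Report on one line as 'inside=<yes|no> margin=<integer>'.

d = (-9, 11),  |d|² = 202;  R = 7+4 = 11,  c = 202−11² = 81
v_rel = (3, -5),  |v_rel|² = 34;  v_rel·d = (3)·(-9) + (-5)·(11) = -82
34·t² + 164·t + 81 = 0  ⇒  m = (-82)² − 34·81 = 3970
m = 3970 > 0,  v_rel·d = -82 < 0  ⇒  outside

inside=no margin=3970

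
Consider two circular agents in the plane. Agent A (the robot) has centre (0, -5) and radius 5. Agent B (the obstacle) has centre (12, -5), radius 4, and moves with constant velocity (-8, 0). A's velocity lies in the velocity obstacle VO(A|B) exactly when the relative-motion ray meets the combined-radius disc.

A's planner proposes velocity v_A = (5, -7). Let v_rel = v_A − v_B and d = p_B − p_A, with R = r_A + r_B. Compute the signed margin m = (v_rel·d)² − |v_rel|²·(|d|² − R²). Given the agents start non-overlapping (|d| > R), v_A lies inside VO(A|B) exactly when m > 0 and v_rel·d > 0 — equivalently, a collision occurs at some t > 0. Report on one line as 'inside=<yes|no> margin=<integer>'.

d = (12, 0),  |d|² = 144;  R = 5+4 = 9,  c = 144−9² = 63
v_rel = (13, -7),  |v_rel|² = 218;  v_rel·d = (13)·(12) + (-7)·(0) = 156
218·t² − 312·t + 63 = 0  ⇒  m = 156² − 218·63 = 10602
m = 10602 > 0,  v_rel·d = 156 > 0  ⇒  inside

inside=yes margin=10602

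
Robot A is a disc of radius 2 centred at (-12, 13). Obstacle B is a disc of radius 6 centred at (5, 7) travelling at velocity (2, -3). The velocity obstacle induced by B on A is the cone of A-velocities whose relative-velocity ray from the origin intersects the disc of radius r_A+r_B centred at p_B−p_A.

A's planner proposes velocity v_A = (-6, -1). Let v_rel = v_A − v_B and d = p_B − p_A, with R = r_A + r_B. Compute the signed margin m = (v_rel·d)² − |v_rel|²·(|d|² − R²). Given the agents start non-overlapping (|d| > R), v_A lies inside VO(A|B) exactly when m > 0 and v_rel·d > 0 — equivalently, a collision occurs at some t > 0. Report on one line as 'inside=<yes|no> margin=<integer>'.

d = (17, -6),  |d|² = 325;  R = 2+6 = 8,  c = 325−8² = 261
v_rel = (-8, 2),  |v_rel|² = 68;  v_rel·d = (-8)·(17) + (2)·(-6) = -148
68·t² + 296·t + 261 = 0  ⇒  m = (-148)² − 68·261 = 4156
m = 4156 > 0,  v_rel·d = -148 < 0  ⇒  outside

inside=no margin=4156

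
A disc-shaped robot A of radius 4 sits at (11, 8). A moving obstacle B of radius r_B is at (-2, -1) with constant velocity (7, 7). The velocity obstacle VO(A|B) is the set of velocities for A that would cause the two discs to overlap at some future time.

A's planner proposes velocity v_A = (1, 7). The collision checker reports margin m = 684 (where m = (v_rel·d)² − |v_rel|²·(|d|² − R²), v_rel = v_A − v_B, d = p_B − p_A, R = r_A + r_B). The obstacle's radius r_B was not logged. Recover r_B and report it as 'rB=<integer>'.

m = 684
d = (-13, -9);  v_rel = (-6, 0),  |v_rel|² = 36
v_rel×d = (-6)·(-9) − (0)·(-13) = 54
since m = R²·36 − 54²:  R² = (2916 + 684) / 36 = 100
R = √100 = 10  ⇒  r_B = 10 − 4 = 6

rB=6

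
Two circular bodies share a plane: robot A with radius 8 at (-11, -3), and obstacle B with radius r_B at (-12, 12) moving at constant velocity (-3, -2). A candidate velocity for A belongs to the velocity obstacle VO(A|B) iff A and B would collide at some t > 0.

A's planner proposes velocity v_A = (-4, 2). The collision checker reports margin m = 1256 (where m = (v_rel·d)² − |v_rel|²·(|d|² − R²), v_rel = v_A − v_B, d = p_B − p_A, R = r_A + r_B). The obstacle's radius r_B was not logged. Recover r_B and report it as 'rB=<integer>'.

m = 1256
d = (-1, 15);  v_rel = (-1, 4),  |v_rel|² = 17
v_rel×d = (-1)·(15) − (4)·(-1) = -11
since m = R²·17 − (-11)²:  R² = (121 + 1256) / 17 = 81
R = √81 = 9  ⇒  r_B = 9 − 8 = 1

rB=1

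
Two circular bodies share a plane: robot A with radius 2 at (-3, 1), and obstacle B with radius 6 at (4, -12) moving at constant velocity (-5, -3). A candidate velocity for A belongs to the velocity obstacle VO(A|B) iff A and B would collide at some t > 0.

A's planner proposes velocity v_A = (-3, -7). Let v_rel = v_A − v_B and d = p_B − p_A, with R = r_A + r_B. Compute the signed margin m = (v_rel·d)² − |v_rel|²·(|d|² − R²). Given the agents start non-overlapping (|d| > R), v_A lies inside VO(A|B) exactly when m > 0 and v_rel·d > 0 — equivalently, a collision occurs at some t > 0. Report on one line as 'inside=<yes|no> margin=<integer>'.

d = (7, -13),  |d|² = 218;  R = 2+6 = 8,  c = 218−8² = 154
v_rel = (2, -4),  |v_rel|² = 20;  v_rel·d = (2)·(7) + (-4)·(-13) = 66
20·t² − 132·t + 154 = 0  ⇒  m = 66² − 20·154 = 1276
m = 1276 > 0,  v_rel·d = 66 > 0  ⇒  inside

inside=yes margin=1276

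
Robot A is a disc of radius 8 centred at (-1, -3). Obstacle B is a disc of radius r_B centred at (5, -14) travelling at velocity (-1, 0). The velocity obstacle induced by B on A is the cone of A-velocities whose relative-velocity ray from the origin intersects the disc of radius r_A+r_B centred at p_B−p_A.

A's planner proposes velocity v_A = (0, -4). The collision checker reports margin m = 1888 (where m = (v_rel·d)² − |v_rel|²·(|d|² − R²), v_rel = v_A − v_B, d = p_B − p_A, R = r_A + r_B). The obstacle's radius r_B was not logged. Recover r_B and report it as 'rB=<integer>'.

m = 1888
d = (6, -11);  v_rel = (1, -4),  |v_rel|² = 17
v_rel×d = (1)·(-11) − (-4)·(6) = 13
since m = R²·17 − 13²:  R² = (169 + 1888) / 17 = 121
R = √121 = 11  ⇒  r_B = 11 − 8 = 3

rB=3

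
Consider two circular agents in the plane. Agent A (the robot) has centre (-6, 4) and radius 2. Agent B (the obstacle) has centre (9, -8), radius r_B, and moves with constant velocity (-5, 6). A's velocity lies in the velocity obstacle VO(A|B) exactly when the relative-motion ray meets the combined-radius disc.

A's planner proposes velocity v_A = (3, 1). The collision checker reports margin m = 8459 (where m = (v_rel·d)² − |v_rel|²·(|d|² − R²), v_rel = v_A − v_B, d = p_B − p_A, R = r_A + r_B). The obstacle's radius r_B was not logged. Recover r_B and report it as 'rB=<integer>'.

m = 8459
d = (15, -12);  v_rel = (8, -5),  |v_rel|² = 89
v_rel×d = (8)·(-12) − (-5)·(15) = -21
since m = R²·89 − (-21)²:  R² = (441 + 8459) / 89 = 100
R = √100 = 10  ⇒  r_B = 10 − 2 = 8

rB=8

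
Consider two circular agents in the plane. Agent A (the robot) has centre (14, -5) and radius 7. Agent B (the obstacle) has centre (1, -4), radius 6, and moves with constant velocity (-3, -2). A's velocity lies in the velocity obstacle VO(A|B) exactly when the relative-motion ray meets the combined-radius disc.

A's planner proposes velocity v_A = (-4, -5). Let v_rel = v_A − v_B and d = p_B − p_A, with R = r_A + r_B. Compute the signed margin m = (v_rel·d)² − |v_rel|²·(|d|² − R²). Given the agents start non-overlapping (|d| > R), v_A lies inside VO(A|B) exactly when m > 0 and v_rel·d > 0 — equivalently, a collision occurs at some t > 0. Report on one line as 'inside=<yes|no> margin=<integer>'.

d = (-13, 1),  |d|² = 170;  R = 7+6 = 13,  c = 170−13² = 1
v_rel = (-1, -3),  |v_rel|² = 10;  v_rel·d = (-1)·(-13) + (-3)·(1) = 10
10·t² − 20·t + 1 = 0  ⇒  m = 10² − 10·1 = 90
m = 90 > 0,  v_rel·d = 10 > 0  ⇒  inside

inside=yes margin=90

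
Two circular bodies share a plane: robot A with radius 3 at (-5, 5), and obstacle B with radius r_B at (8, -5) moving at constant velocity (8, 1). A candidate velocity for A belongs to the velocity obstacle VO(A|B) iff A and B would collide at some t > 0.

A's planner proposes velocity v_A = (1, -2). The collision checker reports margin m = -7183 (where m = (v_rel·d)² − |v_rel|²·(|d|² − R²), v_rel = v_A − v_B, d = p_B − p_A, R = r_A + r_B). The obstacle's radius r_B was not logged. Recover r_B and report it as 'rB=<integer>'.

m = -7183
d = (13, -10);  v_rel = (-7, -3),  |v_rel|² = 58
v_rel×d = (-7)·(-10) − (-3)·(13) = 109
since m = R²·58 − 109²:  R² = (11881 + -7183) / 58 = 81
R = √81 = 9  ⇒  r_B = 9 − 3 = 6

rB=6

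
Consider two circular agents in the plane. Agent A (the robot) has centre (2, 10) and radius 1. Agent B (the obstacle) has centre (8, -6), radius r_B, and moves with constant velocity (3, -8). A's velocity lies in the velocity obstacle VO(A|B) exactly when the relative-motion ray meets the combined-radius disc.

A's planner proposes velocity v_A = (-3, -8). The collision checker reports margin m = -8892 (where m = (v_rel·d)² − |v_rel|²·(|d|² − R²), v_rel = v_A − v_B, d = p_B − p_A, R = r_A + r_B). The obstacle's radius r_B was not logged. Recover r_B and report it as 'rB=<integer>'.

m = -8892
d = (6, -16);  v_rel = (-6, 0),  |v_rel|² = 36
v_rel×d = (-6)·(-16) − (0)·(6) = 96
since m = R²·36 − 96²:  R² = (9216 + -8892) / 36 = 9
R = √9 = 3  ⇒  r_B = 3 − 1 = 2

rB=2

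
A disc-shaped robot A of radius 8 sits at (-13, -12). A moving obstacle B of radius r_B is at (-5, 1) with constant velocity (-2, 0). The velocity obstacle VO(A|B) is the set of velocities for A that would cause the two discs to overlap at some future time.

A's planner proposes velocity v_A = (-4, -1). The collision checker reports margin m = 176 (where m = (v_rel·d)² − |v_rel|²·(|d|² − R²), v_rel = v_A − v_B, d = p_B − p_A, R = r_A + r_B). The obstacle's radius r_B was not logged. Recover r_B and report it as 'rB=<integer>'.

m = 176
d = (8, 13);  v_rel = (-2, -1),  |v_rel|² = 5
v_rel×d = (-2)·(13) − (-1)·(8) = -18
since m = R²·5 − (-18)²:  R² = (324 + 176) / 5 = 100
R = √100 = 10  ⇒  r_B = 10 − 8 = 2

rB=2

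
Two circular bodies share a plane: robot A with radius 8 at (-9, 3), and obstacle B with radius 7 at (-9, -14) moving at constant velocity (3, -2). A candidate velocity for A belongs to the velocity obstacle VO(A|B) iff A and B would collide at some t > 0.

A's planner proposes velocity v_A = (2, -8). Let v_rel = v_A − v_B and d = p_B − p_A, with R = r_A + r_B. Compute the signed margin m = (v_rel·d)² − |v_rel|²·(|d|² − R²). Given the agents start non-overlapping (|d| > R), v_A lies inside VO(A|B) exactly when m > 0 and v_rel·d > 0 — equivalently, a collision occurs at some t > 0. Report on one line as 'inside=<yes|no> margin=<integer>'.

d = (0, -17),  |d|² = 289;  R = 8+7 = 15,  c = 289−15² = 64
v_rel = (-1, -6),  |v_rel|² = 37;  v_rel·d = (-1)·(0) + (-6)·(-17) = 102
37·t² − 204·t + 64 = 0  ⇒  m = 102² − 37·64 = 8036
m = 8036 > 0,  v_rel·d = 102 > 0  ⇒  inside

inside=yes margin=8036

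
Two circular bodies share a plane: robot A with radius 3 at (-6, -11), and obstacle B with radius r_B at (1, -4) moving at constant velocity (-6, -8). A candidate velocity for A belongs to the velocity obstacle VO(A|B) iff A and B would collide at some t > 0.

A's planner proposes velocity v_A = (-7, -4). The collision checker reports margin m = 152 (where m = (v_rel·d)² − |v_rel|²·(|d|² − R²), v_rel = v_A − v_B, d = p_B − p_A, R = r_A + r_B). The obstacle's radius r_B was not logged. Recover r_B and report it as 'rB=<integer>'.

m = 152
d = (7, 7);  v_rel = (-1, 4),  |v_rel|² = 17
v_rel×d = (-1)·(7) − (4)·(7) = -35
since m = R²·17 − (-35)²:  R² = (1225 + 152) / 17 = 81
R = √81 = 9  ⇒  r_B = 9 − 3 = 6

rB=6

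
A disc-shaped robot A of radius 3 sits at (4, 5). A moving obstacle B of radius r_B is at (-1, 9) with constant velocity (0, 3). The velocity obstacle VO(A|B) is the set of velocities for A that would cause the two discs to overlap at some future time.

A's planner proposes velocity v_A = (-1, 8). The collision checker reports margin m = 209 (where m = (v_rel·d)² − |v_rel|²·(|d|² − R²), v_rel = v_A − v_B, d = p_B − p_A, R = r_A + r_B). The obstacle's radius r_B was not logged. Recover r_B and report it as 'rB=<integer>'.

m = 209
d = (-5, 4);  v_rel = (-1, 5),  |v_rel|² = 26
v_rel×d = (-1)·(4) − (5)·(-5) = 21
since m = R²·26 − 21²:  R² = (441 + 209) / 26 = 25
R = √25 = 5  ⇒  r_B = 5 − 3 = 2

rB=2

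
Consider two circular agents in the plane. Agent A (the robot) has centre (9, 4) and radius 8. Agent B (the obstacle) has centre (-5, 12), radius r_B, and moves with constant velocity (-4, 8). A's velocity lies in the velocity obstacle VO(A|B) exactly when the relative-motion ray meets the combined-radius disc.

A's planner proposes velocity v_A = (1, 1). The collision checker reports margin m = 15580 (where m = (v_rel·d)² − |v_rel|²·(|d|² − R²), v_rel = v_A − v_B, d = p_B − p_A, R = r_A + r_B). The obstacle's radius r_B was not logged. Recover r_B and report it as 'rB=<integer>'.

m = 15580
d = (-14, 8);  v_rel = (5, -7),  |v_rel|² = 74
v_rel×d = (5)·(8) − (-7)·(-14) = -58
since m = R²·74 − (-58)²:  R² = (3364 + 15580) / 74 = 256
R = √256 = 16  ⇒  r_B = 16 − 8 = 8

rB=8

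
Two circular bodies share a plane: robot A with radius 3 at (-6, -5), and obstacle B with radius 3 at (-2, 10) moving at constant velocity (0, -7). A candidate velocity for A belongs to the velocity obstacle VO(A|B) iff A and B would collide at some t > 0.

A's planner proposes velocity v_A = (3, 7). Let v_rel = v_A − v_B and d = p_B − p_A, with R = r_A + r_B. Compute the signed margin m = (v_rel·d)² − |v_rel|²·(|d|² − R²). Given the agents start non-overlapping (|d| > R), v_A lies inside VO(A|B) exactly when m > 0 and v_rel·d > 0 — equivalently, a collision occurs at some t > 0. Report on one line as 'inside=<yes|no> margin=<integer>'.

d = (4, 15),  |d|² = 241;  R = 3+3 = 6,  c = 241−6² = 205
v_rel = (3, 14),  |v_rel|² = 205;  v_rel·d = (3)·(4) + (14)·(15) = 222
205·t² − 444·t + 205 = 0  ⇒  m = 222² − 205·205 = 7259
m = 7259 > 0,  v_rel·d = 222 > 0  ⇒  inside

inside=yes margin=7259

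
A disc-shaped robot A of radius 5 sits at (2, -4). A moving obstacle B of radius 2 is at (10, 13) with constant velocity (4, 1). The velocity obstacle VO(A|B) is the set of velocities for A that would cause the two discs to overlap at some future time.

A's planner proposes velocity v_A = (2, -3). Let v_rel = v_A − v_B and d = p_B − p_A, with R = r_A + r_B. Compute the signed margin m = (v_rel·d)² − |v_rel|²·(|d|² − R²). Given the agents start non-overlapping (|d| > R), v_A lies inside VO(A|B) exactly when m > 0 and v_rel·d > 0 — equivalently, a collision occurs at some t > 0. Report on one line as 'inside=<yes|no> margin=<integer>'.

d = (8, 17),  |d|² = 353;  R = 5+2 = 7,  c = 353−7² = 304
v_rel = (-2, -4),  |v_rel|² = 20;  v_rel·d = (-2)·(8) + (-4)·(17) = -84
20·t² + 168·t + 304 = 0  ⇒  m = (-84)² − 20·304 = 976
m = 976 > 0,  v_rel·d = -84 < 0  ⇒  outside

inside=no margin=976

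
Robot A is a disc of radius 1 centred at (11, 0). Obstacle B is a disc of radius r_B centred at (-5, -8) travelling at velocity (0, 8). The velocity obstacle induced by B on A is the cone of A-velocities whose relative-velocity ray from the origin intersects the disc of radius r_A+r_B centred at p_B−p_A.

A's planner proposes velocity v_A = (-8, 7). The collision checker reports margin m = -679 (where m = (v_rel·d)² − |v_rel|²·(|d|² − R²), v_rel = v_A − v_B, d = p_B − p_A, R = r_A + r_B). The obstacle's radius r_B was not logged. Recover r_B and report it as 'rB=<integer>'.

m = -679
d = (-16, -8);  v_rel = (-8, -1),  |v_rel|² = 65
v_rel×d = (-8)·(-8) − (-1)·(-16) = 48
since m = R²·65 − 48²:  R² = (2304 + -679) / 65 = 25
R = √25 = 5  ⇒  r_B = 5 − 1 = 4

rB=4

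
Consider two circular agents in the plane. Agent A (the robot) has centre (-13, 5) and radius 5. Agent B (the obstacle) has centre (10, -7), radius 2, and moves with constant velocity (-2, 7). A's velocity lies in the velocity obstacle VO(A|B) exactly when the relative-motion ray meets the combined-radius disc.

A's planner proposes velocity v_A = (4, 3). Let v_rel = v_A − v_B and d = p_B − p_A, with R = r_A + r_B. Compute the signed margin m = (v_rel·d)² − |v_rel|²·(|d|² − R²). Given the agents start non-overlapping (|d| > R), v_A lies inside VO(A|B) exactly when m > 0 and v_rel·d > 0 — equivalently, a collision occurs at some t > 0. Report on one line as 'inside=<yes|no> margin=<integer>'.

d = (23, -12),  |d|² = 673;  R = 5+2 = 7,  c = 673−7² = 624
v_rel = (6, -4),  |v_rel|² = 52;  v_rel·d = (6)·(23) + (-4)·(-12) = 186
52·t² − 372·t + 624 = 0  ⇒  m = 186² − 52·624 = 2148
m = 2148 > 0,  v_rel·d = 186 > 0  ⇒  inside

inside=yes margin=2148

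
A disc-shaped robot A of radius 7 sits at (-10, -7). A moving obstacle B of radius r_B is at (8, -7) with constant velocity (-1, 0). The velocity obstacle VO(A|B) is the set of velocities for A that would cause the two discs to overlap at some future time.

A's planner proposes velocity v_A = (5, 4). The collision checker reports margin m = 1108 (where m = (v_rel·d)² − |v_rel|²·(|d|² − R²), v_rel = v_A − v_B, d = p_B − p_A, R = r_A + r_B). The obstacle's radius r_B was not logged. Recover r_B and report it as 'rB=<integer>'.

m = 1108
d = (18, 0);  v_rel = (6, 4),  |v_rel|² = 52
v_rel×d = (6)·(0) − (4)·(18) = -72
since m = R²·52 − (-72)²:  R² = (5184 + 1108) / 52 = 121
R = √121 = 11  ⇒  r_B = 11 − 7 = 4

rB=4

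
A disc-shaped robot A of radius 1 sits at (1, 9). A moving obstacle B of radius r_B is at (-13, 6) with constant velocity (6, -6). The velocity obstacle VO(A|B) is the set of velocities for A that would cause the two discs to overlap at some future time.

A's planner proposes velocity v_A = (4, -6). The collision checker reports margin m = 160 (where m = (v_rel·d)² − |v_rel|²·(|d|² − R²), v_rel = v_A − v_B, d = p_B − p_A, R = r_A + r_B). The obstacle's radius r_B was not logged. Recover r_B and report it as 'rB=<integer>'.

m = 160
d = (-14, -3);  v_rel = (-2, 0),  |v_rel|² = 4
v_rel×d = (-2)·(-3) − (0)·(-14) = 6
since m = R²·4 − 6²:  R² = (36 + 160) / 4 = 49
R = √49 = 7  ⇒  r_B = 7 − 1 = 6

rB=6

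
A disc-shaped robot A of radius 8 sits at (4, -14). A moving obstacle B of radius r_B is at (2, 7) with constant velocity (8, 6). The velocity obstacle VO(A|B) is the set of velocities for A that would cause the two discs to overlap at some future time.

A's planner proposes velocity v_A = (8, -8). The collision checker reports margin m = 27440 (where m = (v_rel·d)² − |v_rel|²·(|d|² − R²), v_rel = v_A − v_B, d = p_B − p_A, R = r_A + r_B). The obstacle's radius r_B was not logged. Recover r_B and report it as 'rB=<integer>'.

m = 27440
d = (-2, 21);  v_rel = (0, -14),  |v_rel|² = 196
v_rel×d = (0)·(21) − (-14)·(-2) = -28
since m = R²·196 − (-28)²:  R² = (784 + 27440) / 196 = 144
R = √144 = 12  ⇒  r_B = 12 − 8 = 4

rB=4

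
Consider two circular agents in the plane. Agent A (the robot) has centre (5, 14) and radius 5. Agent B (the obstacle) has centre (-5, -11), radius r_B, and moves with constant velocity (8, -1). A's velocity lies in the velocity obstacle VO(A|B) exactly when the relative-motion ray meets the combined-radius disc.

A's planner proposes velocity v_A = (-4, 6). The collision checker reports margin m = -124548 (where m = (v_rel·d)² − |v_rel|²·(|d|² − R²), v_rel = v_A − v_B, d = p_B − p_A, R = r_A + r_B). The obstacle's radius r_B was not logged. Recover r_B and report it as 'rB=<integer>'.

m = -124548
d = (-10, -25);  v_rel = (-12, 7),  |v_rel|² = 193
v_rel×d = (-12)·(-25) − (7)·(-10) = 370
since m = R²·193 − 370²:  R² = (136900 + -124548) / 193 = 64
R = √64 = 8  ⇒  r_B = 8 − 5 = 3

rB=3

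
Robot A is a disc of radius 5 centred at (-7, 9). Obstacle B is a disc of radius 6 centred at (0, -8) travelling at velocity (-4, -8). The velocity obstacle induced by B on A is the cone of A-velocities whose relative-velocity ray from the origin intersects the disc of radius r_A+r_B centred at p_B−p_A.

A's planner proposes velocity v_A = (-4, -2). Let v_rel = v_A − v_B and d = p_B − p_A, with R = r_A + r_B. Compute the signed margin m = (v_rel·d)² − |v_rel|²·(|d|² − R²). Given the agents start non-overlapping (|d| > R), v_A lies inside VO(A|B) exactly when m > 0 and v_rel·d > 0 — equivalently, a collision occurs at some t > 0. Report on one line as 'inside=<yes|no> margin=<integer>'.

d = (7, -17),  |d|² = 338;  R = 5+6 = 11,  c = 338−11² = 217
v_rel = (0, 6),  |v_rel|² = 36;  v_rel·d = (0)·(7) + (6)·(-17) = -102
36·t² + 204·t + 217 = 0  ⇒  m = (-102)² − 36·217 = 2592
m = 2592 > 0,  v_rel·d = -102 < 0  ⇒  outside

inside=no margin=2592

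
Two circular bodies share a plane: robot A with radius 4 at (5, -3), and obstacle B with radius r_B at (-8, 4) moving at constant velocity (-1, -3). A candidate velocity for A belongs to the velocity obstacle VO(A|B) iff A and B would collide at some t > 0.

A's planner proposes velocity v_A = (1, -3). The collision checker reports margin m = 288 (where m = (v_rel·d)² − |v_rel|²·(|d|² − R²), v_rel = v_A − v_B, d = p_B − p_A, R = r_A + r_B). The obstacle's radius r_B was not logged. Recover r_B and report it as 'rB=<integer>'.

m = 288
d = (-13, 7);  v_rel = (2, 0),  |v_rel|² = 4
v_rel×d = (2)·(7) − (0)·(-13) = 14
since m = R²·4 − 14²:  R² = (196 + 288) / 4 = 121
R = √121 = 11  ⇒  r_B = 11 − 4 = 7

rB=7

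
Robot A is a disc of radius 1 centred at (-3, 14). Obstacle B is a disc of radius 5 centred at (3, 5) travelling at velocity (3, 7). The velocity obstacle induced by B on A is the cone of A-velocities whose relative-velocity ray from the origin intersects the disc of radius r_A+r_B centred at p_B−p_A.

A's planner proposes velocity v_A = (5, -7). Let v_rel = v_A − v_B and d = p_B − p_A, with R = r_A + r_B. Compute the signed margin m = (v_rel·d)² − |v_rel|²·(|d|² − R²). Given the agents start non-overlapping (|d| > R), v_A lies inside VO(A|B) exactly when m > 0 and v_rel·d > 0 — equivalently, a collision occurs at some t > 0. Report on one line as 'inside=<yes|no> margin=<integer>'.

d = (6, -9),  |d|² = 117;  R = 1+5 = 6,  c = 117−6² = 81
v_rel = (2, -14),  |v_rel|² = 200;  v_rel·d = (2)·(6) + (-14)·(-9) = 138
200·t² − 276·t + 81 = 0  ⇒  m = 138² − 200·81 = 2844
m = 2844 > 0,  v_rel·d = 138 > 0  ⇒  inside

inside=yes margin=2844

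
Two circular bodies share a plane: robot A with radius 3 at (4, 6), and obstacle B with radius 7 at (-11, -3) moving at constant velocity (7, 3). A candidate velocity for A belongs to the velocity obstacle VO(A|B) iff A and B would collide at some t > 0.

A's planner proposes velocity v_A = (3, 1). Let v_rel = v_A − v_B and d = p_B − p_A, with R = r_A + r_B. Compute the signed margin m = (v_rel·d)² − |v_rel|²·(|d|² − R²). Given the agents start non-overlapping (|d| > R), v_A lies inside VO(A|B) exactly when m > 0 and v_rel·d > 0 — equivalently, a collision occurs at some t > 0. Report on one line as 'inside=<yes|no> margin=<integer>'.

d = (-15, -9),  |d|² = 306;  R = 3+7 = 10,  c = 306−10² = 206
v_rel = (-4, -2),  |v_rel|² = 20;  v_rel·d = (-4)·(-15) + (-2)·(-9) = 78
20·t² − 156·t + 206 = 0  ⇒  m = 78² − 20·206 = 1964
m = 1964 > 0,  v_rel·d = 78 > 0  ⇒  inside

inside=yes margin=1964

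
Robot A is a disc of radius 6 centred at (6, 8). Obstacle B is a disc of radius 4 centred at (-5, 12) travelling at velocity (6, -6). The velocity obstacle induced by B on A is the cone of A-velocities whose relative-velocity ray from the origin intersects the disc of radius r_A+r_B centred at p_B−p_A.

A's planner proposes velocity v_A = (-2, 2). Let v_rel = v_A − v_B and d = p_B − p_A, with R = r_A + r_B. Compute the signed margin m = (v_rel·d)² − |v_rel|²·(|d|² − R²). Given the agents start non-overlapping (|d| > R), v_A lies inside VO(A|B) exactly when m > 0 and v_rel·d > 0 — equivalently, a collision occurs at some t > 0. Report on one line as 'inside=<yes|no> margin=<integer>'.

d = (-11, 4),  |d|² = 137;  R = 6+4 = 10,  c = 137−10² = 37
v_rel = (-8, 8),  |v_rel|² = 128;  v_rel·d = (-8)·(-11) + (8)·(4) = 120
128·t² − 240·t + 37 = 0  ⇒  m = 120² − 128·37 = 9664
m = 9664 > 0,  v_rel·d = 120 > 0  ⇒  inside

inside=yes margin=9664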